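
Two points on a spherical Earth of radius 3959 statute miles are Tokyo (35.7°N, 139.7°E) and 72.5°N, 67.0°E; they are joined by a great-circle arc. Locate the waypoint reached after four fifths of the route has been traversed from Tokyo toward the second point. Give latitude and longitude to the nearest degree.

≈ 69°N, 97°E

The haversine formula gives a central angle δ ≈ 0.890 rad (51.0°) between the endpoints.
Interpolate at f = 4/5 with slerp weights a = sin((1−f)δ)/sin δ ≈ 0.228, b = sin(fδ)/sin δ ≈ 0.841.
p = a·p₁ + b·p₂ ≈ (-0.042, 0.352, 0.935); φ = arcsin(p_z) ≈ 69.21°, λ = atan2(p_y, p_x) ≈ 96.85°.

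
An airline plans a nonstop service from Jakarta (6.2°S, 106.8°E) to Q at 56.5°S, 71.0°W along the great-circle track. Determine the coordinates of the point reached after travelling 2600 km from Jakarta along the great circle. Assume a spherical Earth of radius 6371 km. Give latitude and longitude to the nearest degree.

≈ 30°S, 106°E

From cos δ = sin φ₁ sin φ₂ + cos φ₁ cos φ₂ cos Δλ, the central angle is δ ≈ 2.047 rad (117.3°). The total great-circle distance is δ·R ≈ 2.047 × 6371 ≈ 13040 km, so the target fraction is f = 2600/13040 ≈ 0.199.
Interpolate at f ≈ 0.199 with slerp weights a = sin((1−f)δ)/sin δ ≈ 1.122, b = sin(fδ)/sin δ ≈ 0.447.
p = a·p₁ + b·p₂ ≈ (-0.242, 0.835, -0.494); φ = arcsin(p_z) ≈ -29.57°, λ = atan2(p_y, p_x) ≈ 106.18°.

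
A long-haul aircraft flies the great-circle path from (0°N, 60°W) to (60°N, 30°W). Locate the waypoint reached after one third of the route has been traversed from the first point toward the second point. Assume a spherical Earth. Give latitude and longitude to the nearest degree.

The haversine formula gives a central angle δ ≈ 1.123 rad (64.3°) between the endpoints.
Interpolate at f = 1/3 with slerp weights a = sin((1−f)δ)/sin δ ≈ 0.755, b = sin(fδ)/sin δ ≈ 0.406.
p = a·p₁ + b·p₂ ≈ (0.553, -0.755, 0.351); φ = arcsin(p_z) ≈ 20.57°, λ = atan2(p_y, p_x) ≈ -53.78°.

≈ (21°N, 54°W)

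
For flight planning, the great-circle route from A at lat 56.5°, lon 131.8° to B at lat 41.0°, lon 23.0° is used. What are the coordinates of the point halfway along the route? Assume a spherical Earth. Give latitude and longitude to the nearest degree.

Write both endpoints as unit vectors p₁, p₂ with components (cos φ cos λ, cos φ sin λ, sin φ).
The central angle between the endpoints is δ = arccos(p₁·p₂) ≈ 1.145 rad (65.6°).
Interpolate at f = 1/2 with slerp weights a = sin((1−f)δ)/sin δ ≈ 0.595, b = sin(fδ)/sin δ ≈ 0.595.
p = a·p₁ + b·p₂ ≈ (0.194, 0.420, 0.886); φ = arcsin(p_z) ≈ 62.42°, λ = atan2(p_y, p_x) ≈ 65.17°.

≈ lat 62°, lon 65°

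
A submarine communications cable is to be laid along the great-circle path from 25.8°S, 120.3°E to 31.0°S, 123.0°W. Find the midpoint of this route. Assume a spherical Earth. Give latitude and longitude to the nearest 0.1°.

Write both endpoints as unit vectors p₁, p₂ with components (cos φ cos λ, cos φ sin λ, sin φ).
The central angle between the endpoints is δ = arccos(p₁·p₂) ≈ 1.694 rad (97.0°).
Interpolate at f = 1/2 with slerp weights a = sin((1−f)δ)/sin δ ≈ 0.755, b = sin(fδ)/sin δ ≈ 0.755.
p = a·p₁ + b·p₂ ≈ (-0.695, 0.044, -0.717); φ = arcsin(p_z) ≈ -45.84°, λ = atan2(p_y, p_x) ≈ 176.37°.

≈ 45.8°S, 176.4°E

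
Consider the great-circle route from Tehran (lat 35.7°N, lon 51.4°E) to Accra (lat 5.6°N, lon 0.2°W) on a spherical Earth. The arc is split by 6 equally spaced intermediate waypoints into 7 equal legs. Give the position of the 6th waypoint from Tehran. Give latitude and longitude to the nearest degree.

≈ lat 11°N, lon 6°E

Convert each endpoint to a unit vector on the sphere (x = cos φ cos λ, y = cos φ sin λ, z = sin φ).
The central angle between the endpoints is δ = arccos(p₁·p₂) ≈ 0.978 rad (56.0°).
Interpolate at f = 6/7 with slerp weights a = sin((1−f)δ)/sin δ ≈ 0.168, b = sin(fδ)/sin δ ≈ 0.896.
p = a·p₁ + b·p₂ ≈ (0.977, 0.103, 0.185); φ = arcsin(p_z) ≈ 10.69°, λ = atan2(p_y, p_x) ≈ 6.04°.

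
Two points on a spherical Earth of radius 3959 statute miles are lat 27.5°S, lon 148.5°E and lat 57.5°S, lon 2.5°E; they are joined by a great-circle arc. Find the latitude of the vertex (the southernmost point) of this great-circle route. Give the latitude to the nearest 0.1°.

The great circle lies in the plane with unit normal n̂ = (p₁ × p₂)/|p₁ × p₂|.
Here n̂_z ≈ -0.267; the vertex latitude is φ_max = arccos|n̂_z| ≈ 74.5°.

≈ 74.5°S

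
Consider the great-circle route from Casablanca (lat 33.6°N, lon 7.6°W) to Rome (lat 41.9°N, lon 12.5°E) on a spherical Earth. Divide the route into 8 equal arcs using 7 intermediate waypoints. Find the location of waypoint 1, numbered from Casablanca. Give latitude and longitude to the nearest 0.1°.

≈ lat 34.8°N, lon 5.3°W

Convert each endpoint to a unit vector on the sphere (x = cos φ cos λ, y = cos φ sin λ, z = sin φ).
The central angle between the endpoints is δ = arccos(p₁·p₂) ≈ 0.312 rad (17.9°).
Interpolate at f = 1/8 with slerp weights a = sin((1−f)δ)/sin δ ≈ 0.878, b = sin(fδ)/sin δ ≈ 0.127.
p = a·p₁ + b·p₂ ≈ (0.817, -0.076, 0.571); φ = arcsin(p_z) ≈ 34.81°, λ = atan2(p_y, p_x) ≈ -5.33°.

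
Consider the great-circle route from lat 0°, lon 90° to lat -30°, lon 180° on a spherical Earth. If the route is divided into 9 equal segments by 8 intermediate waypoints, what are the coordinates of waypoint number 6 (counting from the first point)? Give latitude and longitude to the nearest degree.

Write both endpoints as unit vectors p₁, p₂ with components (cos φ cos λ, cos φ sin λ, sin φ).
The central angle between the endpoints is δ = arccos(p₁·p₂) ≈ 1.571 rad (90.0°).
Interpolate at f = 6/9 with slerp weights a = sin((1−f)δ)/sin δ ≈ 0.500, b = sin(fδ)/sin δ ≈ 0.866.
p = a·p₁ + b·p₂ ≈ (-0.750, 0.500, -0.433); φ = arcsin(p_z) ≈ -25.66°, λ = atan2(p_y, p_x) ≈ 146.31°.

≈ lat -26°, lon 146°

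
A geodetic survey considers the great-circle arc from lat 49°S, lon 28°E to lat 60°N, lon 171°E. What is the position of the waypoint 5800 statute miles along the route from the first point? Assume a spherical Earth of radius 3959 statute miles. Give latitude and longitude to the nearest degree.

≈ lat 21°N, lon 81°E

Write both endpoints as unit vectors p₁, p₂ with components (cos φ cos λ, cos φ sin λ, sin φ).
The central angle between the endpoints is δ = arccos(p₁·p₂) ≈ 2.728 rad (156.3°). The total great-circle distance is δ·R ≈ 2.728 × 3959 ≈ 10799 mi, so the target fraction is f = 5800/10799 ≈ 0.537.
Interpolate at f ≈ 0.537 with slerp weights a = sin((1−f)δ)/sin δ ≈ 2.370, b = sin(fδ)/sin δ ≈ 2.473.
p = a·p₁ + b·p₂ ≈ (0.151, 0.923, 0.353); φ = arcsin(p_z) ≈ 20.68°, λ = atan2(p_y, p_x) ≈ 80.68°.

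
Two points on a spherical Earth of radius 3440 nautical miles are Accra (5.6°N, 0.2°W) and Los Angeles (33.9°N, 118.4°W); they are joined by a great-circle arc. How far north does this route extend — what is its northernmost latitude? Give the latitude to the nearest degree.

The great circle lies in the plane with unit normal n̂ = (p₁ × p₂)/|p₁ × p₂|.
Here n̂_z ≈ -0.773; the vertex latitude is φ_max = arccos|n̂_z| ≈ 39.4°.

≈ 39°N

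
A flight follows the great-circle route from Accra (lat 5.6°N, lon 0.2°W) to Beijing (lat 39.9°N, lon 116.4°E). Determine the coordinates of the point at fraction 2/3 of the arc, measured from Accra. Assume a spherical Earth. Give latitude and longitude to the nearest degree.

Convert each endpoint to a unit vector on the sphere (x = cos φ cos λ, y = cos φ sin λ, z = sin φ).
The central angle between the endpoints is δ = arccos(p₁·p₂) ≈ 1.854 rad (106.2°).
Interpolate at f = 2/3 with slerp weights a = sin((1−f)δ)/sin δ ≈ 0.603, b = sin(fδ)/sin δ ≈ 0.984.
p = a·p₁ + b·p₂ ≈ (0.265, 0.674, 0.690); φ = arcsin(p_z) ≈ 43.61°, λ = atan2(p_y, p_x) ≈ 68.53°.

≈ lat 44°N, lon 69°E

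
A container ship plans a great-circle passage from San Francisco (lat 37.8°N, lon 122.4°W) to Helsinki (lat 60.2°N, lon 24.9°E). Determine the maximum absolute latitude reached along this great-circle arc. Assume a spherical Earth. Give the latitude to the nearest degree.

The great circle lies in the plane with unit normal n̂ = (p₁ × p₂)/|p₁ × p₂|.
Here n̂_z ≈ +0.217; the vertex latitude is φ_max = arccos|n̂_z| ≈ 77.5°.
Check via Clairaut: cos φ_max = |cos φ₁| · sin C = cos(37.8°)·sin(15.9°) ≈ 0.217, again giving ≈ 77.5°.

≈ 77°N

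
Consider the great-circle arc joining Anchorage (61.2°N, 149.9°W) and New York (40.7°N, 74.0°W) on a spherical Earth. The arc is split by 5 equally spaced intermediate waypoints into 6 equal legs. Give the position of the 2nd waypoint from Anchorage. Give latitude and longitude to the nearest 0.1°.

Write both endpoints as unit vectors p₁, p₂ with components (cos φ cos λ, cos φ sin λ, sin φ).
The central angle between the endpoints is δ = arccos(p₁·p₂) ≈ 0.849 rad (48.7°).
Interpolate at f = 2/6 with slerp weights a = sin((1−f)δ)/sin δ ≈ 0.714, b = sin(fδ)/sin δ ≈ 0.372.
p = a·p₁ + b·p₂ ≈ (-0.220, -0.444, 0.869); φ = arcsin(p_z) ≈ 60.31°, λ = atan2(p_y, p_x) ≈ -116.37°.

≈ 60.3°N, 116.4°W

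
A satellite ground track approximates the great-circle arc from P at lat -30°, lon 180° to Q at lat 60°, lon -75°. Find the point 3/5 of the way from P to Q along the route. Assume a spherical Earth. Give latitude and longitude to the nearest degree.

Write both endpoints as unit vectors p₁, p₂ with components (cos φ cos λ, cos φ sin λ, sin φ).
The central angle between the endpoints is δ = arccos(p₁·p₂) ≈ 2.147 rad (123.0°).
Interpolate at f = 3/5 with slerp weights a = sin((1−f)δ)/sin δ ≈ 0.903, b = sin(fδ)/sin δ ≈ 1.146.
p = a·p₁ + b·p₂ ≈ (-0.634, -0.553, 0.541); φ = arcsin(p_z) ≈ 32.72°, λ = atan2(p_y, p_x) ≈ -138.88°.

≈ lat 33°, lon -139°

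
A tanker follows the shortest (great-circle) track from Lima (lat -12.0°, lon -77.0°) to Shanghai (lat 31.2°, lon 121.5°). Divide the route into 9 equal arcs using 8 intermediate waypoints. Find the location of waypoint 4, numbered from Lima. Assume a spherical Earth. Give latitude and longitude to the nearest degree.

≈ lat 39°, lon -126°

Write both endpoints as unit vectors p₁, p₂ with components (cos φ cos λ, cos φ sin λ, sin φ).
The central angle between the endpoints is δ = arccos(p₁·p₂) ≈ 2.693 rad (154.3°).
Interpolate at f = 4/9 with slerp weights a = sin((1−f)δ)/sin δ ≈ 2.300, b = sin(fδ)/sin δ ≈ 2.147.
p = a·p₁ + b·p₂ ≈ (-0.454, -0.626, 0.634); φ = arcsin(p_z) ≈ 39.36°, λ = atan2(p_y, p_x) ≈ -125.92°.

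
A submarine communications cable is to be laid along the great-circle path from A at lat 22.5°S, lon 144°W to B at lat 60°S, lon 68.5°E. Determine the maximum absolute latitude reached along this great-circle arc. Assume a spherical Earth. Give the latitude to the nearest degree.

The great circle lies in the plane with unit normal n̂ = (p₁ × p₂)/|p₁ × p₂|.
Here n̂_z ≈ -0.249; the vertex latitude is φ_max = arccos|n̂_z| ≈ 75.6°.

≈ 76°S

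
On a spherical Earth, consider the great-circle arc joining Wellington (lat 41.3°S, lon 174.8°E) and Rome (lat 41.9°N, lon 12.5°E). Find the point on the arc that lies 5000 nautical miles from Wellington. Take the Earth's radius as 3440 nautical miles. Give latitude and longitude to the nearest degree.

Write both endpoints as unit vectors p₁, p₂ with components (cos φ cos λ, cos φ sin λ, sin φ).
The central angle between the endpoints is δ = arccos(p₁·p₂) ≈ 2.911 rad (166.8°). The total great-circle distance is δ·R ≈ 2.911 × 3440 ≈ 10013 nmi, so the target fraction is f = 5000/10013 ≈ 0.499.
Interpolate at f ≈ 0.499 with slerp weights a = sin((1−f)δ)/sin δ ≈ 4.343, b = sin(fδ)/sin δ ≈ 4.341.
p = a·p₁ + b·p₂ ≈ (-0.095, 0.995, 0.033); φ = arcsin(p_z) ≈ 1.88°, λ = atan2(p_y, p_x) ≈ 95.44°.

≈ lat 2°N, lon 95°E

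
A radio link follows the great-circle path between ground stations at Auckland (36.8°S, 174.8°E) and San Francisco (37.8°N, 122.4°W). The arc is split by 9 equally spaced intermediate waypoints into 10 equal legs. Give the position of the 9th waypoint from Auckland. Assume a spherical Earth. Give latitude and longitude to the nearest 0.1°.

≈ 30.9°N, 130.3°W

Convert each endpoint to a unit vector on the sphere (x = cos φ cos λ, y = cos φ sin λ, z = sin φ).
The central angle between the endpoints is δ = arccos(p₁·p₂) ≈ 1.649 rad (94.5°).
Interpolate at f = 9/10 with slerp weights a = sin((1−f)δ)/sin δ ≈ 0.165, b = sin(fδ)/sin δ ≈ 0.999.
p = a·p₁ + b·p₂ ≈ (-0.554, -0.655, 0.514); φ = arcsin(p_z) ≈ 30.92°, λ = atan2(p_y, p_x) ≈ -130.26°.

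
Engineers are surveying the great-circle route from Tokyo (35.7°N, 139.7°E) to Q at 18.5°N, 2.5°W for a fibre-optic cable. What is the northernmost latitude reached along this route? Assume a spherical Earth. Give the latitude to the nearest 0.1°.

≈ 58.6°N

The great circle lies in the plane with unit normal n̂ = (p₁ × p₂)/|p₁ × p₂|.
Here n̂_z ≈ -0.521; the vertex latitude is φ_max = arccos|n̂_z| ≈ 58.6°.
Check via Clairaut: cos φ_max = |cos φ₁| · sin C = cos(35.7°)·sin(39.9°) ≈ 0.521, again giving ≈ 58.6°.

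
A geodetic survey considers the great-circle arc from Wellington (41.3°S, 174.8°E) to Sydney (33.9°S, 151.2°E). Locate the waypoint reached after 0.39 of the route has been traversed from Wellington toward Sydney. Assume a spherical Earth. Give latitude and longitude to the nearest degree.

≈ (39°S, 165°E)

Convert each endpoint to a unit vector on the sphere (x = cos φ cos λ, y = cos φ sin λ, z = sin φ).
The central angle between the endpoints is δ = arccos(p₁·p₂) ≈ 0.350 rad (20.0°).
Interpolate at f = 0.39 with slerp weights a = sin((1−f)δ)/sin δ ≈ 0.618, b = sin(fδ)/sin δ ≈ 0.397.
p = a·p₁ + b·p₂ ≈ (-0.751, 0.201, -0.629); φ = arcsin(p_z) ≈ -38.99°, λ = atan2(p_y, p_x) ≈ 165.03°.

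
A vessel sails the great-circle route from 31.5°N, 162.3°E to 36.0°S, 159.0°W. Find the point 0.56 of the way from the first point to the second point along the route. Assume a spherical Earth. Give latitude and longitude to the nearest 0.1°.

Convert each endpoint to a unit vector on the sphere (x = cos φ cos λ, y = cos φ sin λ, z = sin φ).
The central angle between the endpoints is δ = arccos(p₁·p₂) ≈ 1.337 rad (76.6°).
Interpolate at f = 0.56 with slerp weights a = sin((1−f)δ)/sin δ ≈ 0.571, b = sin(fδ)/sin δ ≈ 0.700.
p = a·p₁ + b·p₂ ≈ (-0.992, -0.055, -0.113); φ = arcsin(p_z) ≈ -6.50°, λ = atan2(p_y, p_x) ≈ -176.83°.

≈ 6.5°S, 176.8°W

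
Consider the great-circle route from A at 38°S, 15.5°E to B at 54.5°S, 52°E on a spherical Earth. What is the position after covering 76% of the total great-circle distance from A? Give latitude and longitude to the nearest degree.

Convert each endpoint to a unit vector on the sphere (x = cos φ cos λ, y = cos φ sin λ, z = sin φ).
The central angle between the endpoints is δ = arccos(p₁·p₂) ≈ 0.517 rad (29.6°).
Interpolate at f = 0.76 with slerp weights a = sin((1−f)δ)/sin δ ≈ 0.250, b = sin(fδ)/sin δ ≈ 0.775.
p = a·p₁ + b·p₂ ≈ (0.467, 0.407, -0.785); φ = arcsin(p_z) ≈ -51.71°, λ = atan2(p_y, p_x) ≈ 41.08°.

≈ 52°S, 41°E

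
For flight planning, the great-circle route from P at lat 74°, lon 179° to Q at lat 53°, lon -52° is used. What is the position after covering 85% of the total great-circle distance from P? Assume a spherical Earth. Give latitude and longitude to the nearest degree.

≈ lat 60°, lon -56°

The haversine formula gives a central angle δ ≈ 0.846 rad (48.4°) between the endpoints.
Interpolate at f = 0.85 with slerp weights a = sin((1−f)δ)/sin δ ≈ 0.169, b = sin(fδ)/sin δ ≈ 0.880.
p = a·p₁ + b·p₂ ≈ (0.279, -0.416, 0.865); φ = arcsin(p_z) ≈ 59.90°, λ = atan2(p_y, p_x) ≈ -56.14°.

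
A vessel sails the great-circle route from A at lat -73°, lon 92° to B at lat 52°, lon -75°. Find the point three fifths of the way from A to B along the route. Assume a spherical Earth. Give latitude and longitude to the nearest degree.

≈ lat -11°, lon -66°

The haversine formula gives a central angle δ ≈ 2.762 rad (158.3°) between the endpoints.
Interpolate at f = 3/5 with slerp weights a = sin((1−f)δ)/sin δ ≈ 2.414, b = sin(fδ)/sin δ ≈ 2.691.
p = a·p₁ + b·p₂ ≈ (0.404, -0.895, -0.187); φ = arcsin(p_z) ≈ -10.80°, λ = atan2(p_y, p_x) ≈ -65.70°.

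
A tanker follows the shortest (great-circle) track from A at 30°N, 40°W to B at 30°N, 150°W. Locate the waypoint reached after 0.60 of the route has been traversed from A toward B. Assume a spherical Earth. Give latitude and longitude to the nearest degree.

≈ 44°N, 108°W

The haversine formula gives a central angle δ ≈ 1.577 rad (90.4°) between the endpoints.
Interpolate at f = 0.60 with slerp weights a = sin((1−f)δ)/sin δ ≈ 0.590, b = sin(fδ)/sin δ ≈ 0.811.
p = a·p₁ + b·p₂ ≈ (-0.217, -0.680, 0.701); φ = arcsin(p_z) ≈ 44.48°, λ = atan2(p_y, p_x) ≈ -107.72°.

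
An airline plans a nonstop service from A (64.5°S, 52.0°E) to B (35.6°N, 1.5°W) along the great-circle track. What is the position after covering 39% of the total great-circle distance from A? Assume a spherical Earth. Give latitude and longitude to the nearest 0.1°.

Write both endpoints as unit vectors p₁, p₂ with components (cos φ cos λ, cos φ sin λ, sin φ).
The central angle between the endpoints is δ = arccos(p₁·p₂) ≈ 1.894 rad (108.5°).
Interpolate at f = 0.39 with slerp weights a = sin((1−f)δ)/sin δ ≈ 0.965, b = sin(fδ)/sin δ ≈ 0.710.
p = a·p₁ + b·p₂ ≈ (0.833, 0.312, -0.457); φ = arcsin(p_z) ≈ -27.22°, λ = atan2(p_y, p_x) ≈ 20.55°.

≈ (27.2°S, 20.6°E)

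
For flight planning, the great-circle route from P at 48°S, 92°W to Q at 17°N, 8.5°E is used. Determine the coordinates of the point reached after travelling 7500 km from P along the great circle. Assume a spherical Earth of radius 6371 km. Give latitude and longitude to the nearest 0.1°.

≈ 14.0°S, 20.3°W

Convert each endpoint to a unit vector on the sphere (x = cos φ cos λ, y = cos φ sin λ, z = sin φ).
The central angle between the endpoints is δ = arccos(p₁·p₂) ≈ 1.911 rad (109.5°). The total great-circle distance is δ·R ≈ 1.911 × 6371 ≈ 12176 km, so the target fraction is f = 7500/12176 ≈ 0.616.
Interpolate at f ≈ 0.616 with slerp weights a = sin((1−f)δ)/sin δ ≈ 0.711, b = sin(fδ)/sin δ ≈ 0.980.
p = a·p₁ + b·p₂ ≈ (0.910, -0.337, -0.242); φ = arcsin(p_z) ≈ -13.98°, λ = atan2(p_y, p_x) ≈ -20.30°.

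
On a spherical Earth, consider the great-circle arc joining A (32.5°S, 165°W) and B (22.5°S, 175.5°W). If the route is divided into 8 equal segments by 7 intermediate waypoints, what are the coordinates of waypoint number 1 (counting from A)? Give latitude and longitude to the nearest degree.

≈ (31°S, 166°W)

The haversine formula gives a central angle δ ≈ 0.238 rad (13.6°) between the endpoints.
Interpolate at f = 1/8 with slerp weights a = sin((1−f)δ)/sin δ ≈ 0.877, b = sin(fδ)/sin δ ≈ 0.126.
p = a·p₁ + b·p₂ ≈ (-0.831, -0.201, -0.519); φ = arcsin(p_z) ≈ -31.30°, λ = atan2(p_y, p_x) ≈ -166.42°.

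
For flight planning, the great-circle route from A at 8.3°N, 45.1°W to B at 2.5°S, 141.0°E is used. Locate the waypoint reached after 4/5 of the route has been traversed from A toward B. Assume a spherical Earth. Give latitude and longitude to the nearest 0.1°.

Convert each endpoint to a unit vector on the sphere (x = cos φ cos λ, y = cos φ sin λ, z = sin φ).
The central angle between the endpoints is δ = arccos(p₁·p₂) ≈ 2.995 rad (171.6°).
Interpolate at f = 4/5 with slerp weights a = sin((1−f)δ)/sin δ ≈ 3.862, b = sin(fδ)/sin δ ≈ 4.646.
p = a·p₁ + b·p₂ ≈ (-0.910, 0.214, 0.355); φ = arcsin(p_z) ≈ 20.78°, λ = atan2(p_y, p_x) ≈ 166.74°.

≈ 20.8°N, 166.7°E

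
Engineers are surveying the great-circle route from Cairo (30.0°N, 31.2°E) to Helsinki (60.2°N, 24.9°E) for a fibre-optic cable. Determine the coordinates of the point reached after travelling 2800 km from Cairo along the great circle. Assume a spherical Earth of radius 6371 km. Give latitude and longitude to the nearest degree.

≈ (55°N, 27°E)

The haversine formula gives a central angle δ ≈ 0.532 rad (30.5°) between the endpoints. The total great-circle distance is δ·R ≈ 0.532 × 6371 ≈ 3391 km, so the target fraction is f = 2800/3391 ≈ 0.826.
Interpolate at f ≈ 0.826 with slerp weights a = sin((1−f)δ)/sin δ ≈ 0.182, b = sin(fδ)/sin δ ≈ 0.838.
p = a·p₁ + b·p₂ ≈ (0.513, 0.257, 0.819); φ = arcsin(p_z) ≈ 54.97°, λ = atan2(p_y, p_x) ≈ 26.63°.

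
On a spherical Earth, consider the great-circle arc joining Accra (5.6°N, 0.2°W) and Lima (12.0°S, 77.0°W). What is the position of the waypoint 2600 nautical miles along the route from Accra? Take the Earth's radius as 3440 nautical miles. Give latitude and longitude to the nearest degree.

Convert each endpoint to a unit vector on the sphere (x = cos φ cos λ, y = cos φ sin λ, z = sin φ).
The central angle between the endpoints is δ = arccos(p₁·p₂) ≈ 1.367 rad (78.3°). The total great-circle distance is δ·R ≈ 1.367 × 3440 ≈ 4704 nmi, so the target fraction is f = 2600/4704 ≈ 0.553.
Interpolate at f ≈ 0.553 with slerp weights a = sin((1−f)δ)/sin δ ≈ 0.586, b = sin(fδ)/sin δ ≈ 0.700.
p = a·p₁ + b·p₂ ≈ (0.738, -0.669, -0.088); φ = arcsin(p_z) ≈ -5.07°, λ = atan2(p_y, p_x) ≈ -42.23°.

≈ 5°S, 42°W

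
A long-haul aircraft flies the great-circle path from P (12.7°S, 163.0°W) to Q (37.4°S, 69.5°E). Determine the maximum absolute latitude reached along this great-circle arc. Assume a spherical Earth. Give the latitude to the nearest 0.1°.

The great circle lies in the plane with unit normal n̂ = (p₁ × p₂)/|p₁ × p₂|.
Here n̂_z ≈ -0.653; the vertex latitude is φ_max = arccos|n̂_z| ≈ 49.2°.

≈ 49.2°S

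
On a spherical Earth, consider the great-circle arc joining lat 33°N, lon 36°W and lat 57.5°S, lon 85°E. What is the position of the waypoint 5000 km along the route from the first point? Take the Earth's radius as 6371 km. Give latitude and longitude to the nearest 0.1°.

≈ lat 4.1°S, lon 9.1°W

Convert each endpoint to a unit vector on the sphere (x = cos φ cos λ, y = cos φ sin λ, z = sin φ).
The central angle between the endpoints is δ = arccos(p₁·p₂) ≈ 2.334 rad (133.7°). The total great-circle distance is δ·R ≈ 2.334 × 6371 ≈ 14872 km, so the target fraction is f = 5000/14872 ≈ 0.336.
Interpolate at f ≈ 0.336 with slerp weights a = sin((1−f)δ)/sin δ ≈ 1.384, b = sin(fδ)/sin δ ≈ 0.978.
p = a·p₁ + b·p₂ ≈ (0.985, -0.159, -0.071); φ = arcsin(p_z) ≈ -4.09°, λ = atan2(p_y, p_x) ≈ -9.15°.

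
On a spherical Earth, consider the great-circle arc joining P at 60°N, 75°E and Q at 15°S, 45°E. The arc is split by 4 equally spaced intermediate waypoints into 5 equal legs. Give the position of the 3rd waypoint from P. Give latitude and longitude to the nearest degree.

Convert each endpoint to a unit vector on the sphere (x = cos φ cos λ, y = cos φ sin λ, z = sin φ).
The central angle between the endpoints is δ = arccos(p₁·p₂) ≈ 1.375 rad (78.8°).
Interpolate at f = 3/5 with slerp weights a = sin((1−f)δ)/sin δ ≈ 0.533, b = sin(fδ)/sin δ ≈ 0.749.
p = a·p₁ + b·p₂ ≈ (0.581, 0.769, 0.268); φ = arcsin(p_z) ≈ 15.53°, λ = atan2(p_y, p_x) ≈ 52.95°.

≈ 16°N, 53°E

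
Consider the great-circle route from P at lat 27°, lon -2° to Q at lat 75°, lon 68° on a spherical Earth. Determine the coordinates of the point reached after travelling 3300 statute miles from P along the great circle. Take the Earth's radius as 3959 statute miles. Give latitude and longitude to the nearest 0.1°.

≈ lat 69.7°, lon 35.2°

Convert each endpoint to a unit vector on the sphere (x = cos φ cos λ, y = cos φ sin λ, z = sin φ).
The central angle between the endpoints is δ = arccos(p₁·p₂) ≈ 1.027 rad (58.8°). The total great-circle distance is δ·R ≈ 1.027 × 3959 ≈ 4066 mi, so the target fraction is f = 3300/4066 ≈ 0.812.
Interpolate at f ≈ 0.812 with slerp weights a = sin((1−f)δ)/sin δ ≈ 0.225, b = sin(fδ)/sin δ ≈ 0.865.
p = a·p₁ + b·p₂ ≈ (0.284, 0.201, 0.938); φ = arcsin(p_z) ≈ 69.66°, λ = atan2(p_y, p_x) ≈ 35.24°.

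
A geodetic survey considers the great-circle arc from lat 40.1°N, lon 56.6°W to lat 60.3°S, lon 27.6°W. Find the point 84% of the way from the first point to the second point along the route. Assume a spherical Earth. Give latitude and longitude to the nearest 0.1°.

Convert each endpoint to a unit vector on the sphere (x = cos φ cos λ, y = cos φ sin λ, z = sin φ).
The central angle between the endpoints is δ = arccos(p₁·p₂) ≈ 1.801 rad (103.2°).
Interpolate at f = 0.84 with slerp weights a = sin((1−f)δ)/sin δ ≈ 0.292, b = sin(fδ)/sin δ ≈ 1.025.
p = a·p₁ + b·p₂ ≈ (0.573, -0.422, -0.703); φ = arcsin(p_z) ≈ -44.64°, λ = atan2(p_y, p_x) ≈ -36.35°.

≈ lat 44.6°S, lon 36.3°W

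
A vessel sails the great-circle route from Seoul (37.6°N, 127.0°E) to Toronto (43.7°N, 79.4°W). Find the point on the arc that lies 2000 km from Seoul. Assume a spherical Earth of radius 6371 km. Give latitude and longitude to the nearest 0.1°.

≈ 54.3°N, 136.8°E

Write both endpoints as unit vectors p₁, p₂ with components (cos φ cos λ, cos φ sin λ, sin φ).
The central angle between the endpoints is δ = arccos(p₁·p₂) ≈ 1.662 rad (95.3°). The total great-circle distance is δ·R ≈ 1.662 × 6371 ≈ 10591 km, so the target fraction is f = 2000/10591 ≈ 0.189.
Interpolate at f ≈ 0.189 with slerp weights a = sin((1−f)δ)/sin δ ≈ 0.980, b = sin(fδ)/sin δ ≈ 0.310.
p = a·p₁ + b·p₂ ≈ (-0.426, 0.399, 0.812); φ = arcsin(p_z) ≈ 54.28°, λ = atan2(p_y, p_x) ≈ 136.83°.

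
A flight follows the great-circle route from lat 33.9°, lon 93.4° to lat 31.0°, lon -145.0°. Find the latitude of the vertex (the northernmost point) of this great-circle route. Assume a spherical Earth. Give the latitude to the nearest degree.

The great circle lies in the plane with unit normal n̂ = (p₁ × p₂)/|p₁ × p₂|.
Here n̂_z ≈ +0.608; the vertex latitude is φ_max = arccos|n̂_z| ≈ 52.5°.

≈ 53°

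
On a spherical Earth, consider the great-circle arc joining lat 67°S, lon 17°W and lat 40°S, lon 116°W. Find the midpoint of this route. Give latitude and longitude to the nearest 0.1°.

≈ lat 62.8°S, lon 87.3°W

Write both endpoints as unit vectors p₁, p₂ with components (cos φ cos λ, cos φ sin λ, sin φ).
The central angle between the endpoints is δ = arccos(p₁·p₂) ≈ 0.995 rad (57.0°).
Interpolate at f = 1/2 with slerp weights a = sin((1−f)δ)/sin δ ≈ 0.569, b = sin(fδ)/sin δ ≈ 0.569.
p = a·p₁ + b·p₂ ≈ (0.022, -0.457, -0.889); φ = arcsin(p_z) ≈ -62.79°, λ = atan2(p_y, p_x) ≈ -87.30°.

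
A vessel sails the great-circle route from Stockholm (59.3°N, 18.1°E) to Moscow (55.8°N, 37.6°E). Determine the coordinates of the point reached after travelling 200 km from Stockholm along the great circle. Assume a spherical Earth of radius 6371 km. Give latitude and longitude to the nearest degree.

≈ (59°N, 22°E)

Write both endpoints as unit vectors p₁, p₂ with components (cos φ cos λ, cos φ sin λ, sin φ).
The central angle between the endpoints is δ = arccos(p₁·p₂) ≈ 0.192 rad (11.0°). The total great-circle distance is δ·R ≈ 0.192 × 6371 ≈ 1222 km, so the target fraction is f = 200/1222 ≈ 0.164.
Interpolate at f ≈ 0.164 with slerp weights a = sin((1−f)δ)/sin δ ≈ 0.838, b = sin(fδ)/sin δ ≈ 0.165.
p = a·p₁ + b·p₂ ≈ (0.480, 0.189, 0.857); φ = arcsin(p_z) ≈ 58.94°, λ = atan2(p_y, p_x) ≈ 21.53°.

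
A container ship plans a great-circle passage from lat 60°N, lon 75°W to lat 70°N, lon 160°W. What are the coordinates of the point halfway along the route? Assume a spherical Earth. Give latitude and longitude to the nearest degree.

The haversine formula gives a central angle δ ≈ 0.594 rad (34.0°) between the endpoints.
Interpolate at f = 1/2 with slerp weights a = sin((1−f)δ)/sin δ ≈ 0.523, b = sin(fδ)/sin δ ≈ 0.523.
p = a·p₁ + b·p₂ ≈ (-0.100, -0.314, 0.944); φ = arcsin(p_z) ≈ 70.77°, λ = atan2(p_y, p_x) ≈ -107.74°.

≈ lat 71°N, lon 108°W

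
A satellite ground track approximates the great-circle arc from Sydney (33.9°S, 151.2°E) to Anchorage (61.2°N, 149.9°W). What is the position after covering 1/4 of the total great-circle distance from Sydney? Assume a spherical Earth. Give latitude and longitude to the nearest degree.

≈ 9°S, 162°E

Write both endpoints as unit vectors p₁, p₂ with components (cos φ cos λ, cos φ sin λ, sin φ).
The central angle between the endpoints is δ = arccos(p₁·p₂) ≈ 1.857 rad (106.4°).
Interpolate at f = 1/4 with slerp weights a = sin((1−f)δ)/sin δ ≈ 1.026, b = sin(fδ)/sin δ ≈ 0.467.
p = a·p₁ + b·p₂ ≈ (-0.941, 0.297, -0.163); φ = arcsin(p_z) ≈ -9.39°, λ = atan2(p_y, p_x) ≈ 162.45°.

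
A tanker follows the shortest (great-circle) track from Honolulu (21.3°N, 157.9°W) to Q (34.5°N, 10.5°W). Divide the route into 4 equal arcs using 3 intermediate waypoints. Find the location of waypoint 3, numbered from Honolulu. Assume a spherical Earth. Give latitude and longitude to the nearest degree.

≈ (56°N, 39°W)

The haversine formula gives a central angle δ ≈ 2.028 rad (116.2°) between the endpoints.
Interpolate at f = 3/4 with slerp weights a = sin((1−f)δ)/sin δ ≈ 0.541, b = sin(fδ)/sin δ ≈ 1.113.
p = a·p₁ + b·p₂ ≈ (0.435, -0.357, 0.827); φ = arcsin(p_z) ≈ 55.78°, λ = atan2(p_y, p_x) ≈ -39.37°.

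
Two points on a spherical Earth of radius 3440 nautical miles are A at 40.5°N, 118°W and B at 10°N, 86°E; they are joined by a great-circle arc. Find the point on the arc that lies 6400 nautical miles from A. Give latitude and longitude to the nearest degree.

Convert each endpoint to a unit vector on the sphere (x = cos φ cos λ, y = cos φ sin λ, z = sin φ).
The central angle between the endpoints is δ = arccos(p₁·p₂) ≈ 2.179 rad (124.8°). The total great-circle distance is δ·R ≈ 2.179 × 3440 ≈ 7496 nmi, so the target fraction is f = 6400/7496 ≈ 0.854.
Interpolate at f ≈ 0.854 with slerp weights a = sin((1−f)δ)/sin δ ≈ 0.382, b = sin(fδ)/sin δ ≈ 1.168.
p = a·p₁ + b·p₂ ≈ (-0.056, 0.891, 0.451); φ = arcsin(p_z) ≈ 26.78°, λ = atan2(p_y, p_x) ≈ 93.59°.

≈ 27°N, 94°E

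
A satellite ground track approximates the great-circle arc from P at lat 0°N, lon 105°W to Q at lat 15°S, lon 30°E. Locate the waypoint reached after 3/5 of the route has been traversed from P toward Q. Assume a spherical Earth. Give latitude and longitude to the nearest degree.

Write both endpoints as unit vectors p₁, p₂ with components (cos φ cos λ, cos φ sin λ, sin φ).
The central angle between the endpoints is δ = arccos(p₁·p₂) ≈ 2.323 rad (133.1°).
Interpolate at f = 3/5 with slerp weights a = sin((1−f)δ)/sin δ ≈ 1.097, b = sin(fδ)/sin δ ≈ 1.348.
p = a·p₁ + b·p₂ ≈ (0.843, -0.408, -0.349); φ = arcsin(p_z) ≈ -20.41°, λ = atan2(p_y, p_x) ≈ -25.84°.

≈ lat 20°S, lon 26°W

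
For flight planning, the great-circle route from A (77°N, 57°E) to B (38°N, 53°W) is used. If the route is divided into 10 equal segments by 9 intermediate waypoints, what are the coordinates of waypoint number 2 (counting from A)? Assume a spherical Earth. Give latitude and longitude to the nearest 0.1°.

≈ (77.5°N, 3.2°E)

Write both endpoints as unit vectors p₁, p₂ with components (cos φ cos λ, cos φ sin λ, sin φ).
The central angle between the endpoints is δ = arccos(p₁·p₂) ≈ 1.001 rad (57.4°).
Interpolate at f = 2/10 with slerp weights a = sin((1−f)δ)/sin δ ≈ 0.853, b = sin(fδ)/sin δ ≈ 0.236.
p = a·p₁ + b·p₂ ≈ (0.216, 0.012, 0.976); φ = arcsin(p_z) ≈ 77.48°, λ = atan2(p_y, p_x) ≈ 3.23°.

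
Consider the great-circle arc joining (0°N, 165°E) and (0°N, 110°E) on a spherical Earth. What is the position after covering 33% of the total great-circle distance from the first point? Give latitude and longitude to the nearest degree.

Write both endpoints as unit vectors p₁, p₂ with components (cos φ cos λ, cos φ sin λ, sin φ).
The central angle between the endpoints is δ = arccos(p₁·p₂) ≈ 0.960 rad (55.0°).
Interpolate at f = 0.33 with slerp weights a = sin((1−f)δ)/sin δ ≈ 0.732, b = sin(fδ)/sin δ ≈ 0.380.
p = a·p₁ + b·p₂ ≈ (-0.837, 0.547, 0.000); φ = arcsin(p_z) ≈ 0.00°, λ = atan2(p_y, p_x) ≈ 146.85°.

≈ (0°N, 147°E)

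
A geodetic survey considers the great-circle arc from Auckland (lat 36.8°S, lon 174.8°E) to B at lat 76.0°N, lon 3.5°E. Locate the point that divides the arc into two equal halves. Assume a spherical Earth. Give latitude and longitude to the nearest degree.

≈ lat 33°N, lon 171°E

The haversine formula gives a central angle δ ≈ 2.454 rad (140.6°) between the endpoints.
Interpolate at f = 1/2 with slerp weights a = sin((1−f)δ)/sin δ ≈ 1.483, b = sin(fδ)/sin δ ≈ 1.483.
p = a·p₁ + b·p₂ ≈ (-0.825, 0.130, 0.551); φ = arcsin(p_z) ≈ 33.41°, λ = atan2(p_y, p_x) ≈ 171.07°.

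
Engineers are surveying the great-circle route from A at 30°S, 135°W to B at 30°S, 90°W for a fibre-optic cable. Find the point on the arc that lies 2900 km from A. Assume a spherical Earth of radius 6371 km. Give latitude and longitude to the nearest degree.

≈ 32°S, 105°W

Convert each endpoint to a unit vector on the sphere (x = cos φ cos λ, y = cos φ sin λ, z = sin φ).
The central angle between the endpoints is δ = arccos(p₁·p₂) ≈ 0.676 rad (38.7°). The total great-circle distance is δ·R ≈ 0.676 × 6371 ≈ 4304 km, so the target fraction is f = 2900/4304 ≈ 0.674.
Interpolate at f ≈ 0.674 with slerp weights a = sin((1−f)δ)/sin δ ≈ 0.350, b = sin(fδ)/sin δ ≈ 0.703.
p = a·p₁ + b·p₂ ≈ (-0.214, -0.823, -0.526); φ = arcsin(p_z) ≈ -31.76°, λ = atan2(p_y, p_x) ≈ -104.58°.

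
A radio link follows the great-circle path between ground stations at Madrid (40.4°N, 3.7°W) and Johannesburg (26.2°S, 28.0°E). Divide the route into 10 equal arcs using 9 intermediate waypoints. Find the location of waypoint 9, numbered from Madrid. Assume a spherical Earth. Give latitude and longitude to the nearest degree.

≈ 20°S, 25°E

From cos δ = sin φ₁ sin φ₂ + cos φ₁ cos φ₂ cos Δλ, the central angle is δ ≈ 1.271 rad (72.8°).
Interpolate at f = 9/10 with slerp weights a = sin((1−f)δ)/sin δ ≈ 0.133, b = sin(fδ)/sin δ ≈ 0.953.
p = a·p₁ + b·p₂ ≈ (0.856, 0.395, -0.335); φ = arcsin(p_z) ≈ -19.55°, λ = atan2(p_y, p_x) ≈ 24.77°.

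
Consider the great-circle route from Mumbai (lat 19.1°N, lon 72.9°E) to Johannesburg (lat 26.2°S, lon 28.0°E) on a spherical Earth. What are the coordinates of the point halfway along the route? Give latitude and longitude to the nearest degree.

≈ lat 4°S, lon 51°E

Convert each endpoint to a unit vector on the sphere (x = cos φ cos λ, y = cos φ sin λ, z = sin φ).
The central angle between the endpoints is δ = arccos(p₁·p₂) ≈ 1.097 rad (62.9°).
Interpolate at f = 1/2 with slerp weights a = sin((1−f)δ)/sin δ ≈ 0.586, b = sin(fδ)/sin δ ≈ 0.586.
p = a·p₁ + b·p₂ ≈ (0.627, 0.776, -0.067); φ = arcsin(p_z) ≈ -3.84°, λ = atan2(p_y, p_x) ≈ 51.06°.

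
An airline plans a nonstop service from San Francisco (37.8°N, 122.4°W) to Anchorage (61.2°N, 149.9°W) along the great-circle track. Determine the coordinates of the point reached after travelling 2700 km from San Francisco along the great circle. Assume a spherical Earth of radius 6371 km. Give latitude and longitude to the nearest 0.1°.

≈ 57.9°N, 143.2°W

From cos δ = sin φ₁ sin φ₂ + cos φ₁ cos φ₂ cos Δλ, the central angle is δ ≈ 0.506 rad (29.0°). The total great-circle distance is δ·R ≈ 0.506 × 6371 ≈ 3223 km, so the target fraction is f = 2700/3223 ≈ 0.838.
Interpolate at f ≈ 0.838 with slerp weights a = sin((1−f)δ)/sin δ ≈ 0.169, b = sin(fδ)/sin δ ≈ 0.849.
p = a·p₁ + b·p₂ ≈ (-0.425, -0.318, 0.847); φ = arcsin(p_z) ≈ 57.93°, λ = atan2(p_y, p_x) ≈ -143.22°.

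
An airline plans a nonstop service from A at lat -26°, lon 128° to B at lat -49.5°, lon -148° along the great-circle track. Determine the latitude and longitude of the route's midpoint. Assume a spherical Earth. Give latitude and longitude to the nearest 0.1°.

From cos δ = sin φ₁ sin φ₂ + cos φ₁ cos φ₂ cos Δλ, the central angle is δ ≈ 1.165 rad (66.8°).
Interpolate at f = 1/2 with slerp weights a = sin((1−f)δ)/sin δ ≈ 0.599, b = sin(fδ)/sin δ ≈ 0.599.
p = a·p₁ + b·p₂ ≈ (-0.661, 0.218, -0.718); φ = arcsin(p_z) ≈ -45.88°, λ = atan2(p_y, p_x) ≈ 161.75°.

≈ lat -45.9°, lon 161.7°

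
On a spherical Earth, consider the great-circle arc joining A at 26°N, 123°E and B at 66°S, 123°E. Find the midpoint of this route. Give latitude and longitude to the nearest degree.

Convert each endpoint to a unit vector on the sphere (x = cos φ cos λ, y = cos φ sin λ, z = sin φ).
The central angle between the endpoints is δ = arccos(p₁·p₂) ≈ 1.606 rad (92.0°).
Interpolate at f = 1/2 with slerp weights a = sin((1−f)δ)/sin δ ≈ 0.720, b = sin(fδ)/sin δ ≈ 0.720.
p = a·p₁ + b·p₂ ≈ (-0.512, 0.788, -0.342); φ = arcsin(p_z) ≈ -20.00°, λ = atan2(p_y, p_x) ≈ 123.00°.

≈ 20°S, 123°E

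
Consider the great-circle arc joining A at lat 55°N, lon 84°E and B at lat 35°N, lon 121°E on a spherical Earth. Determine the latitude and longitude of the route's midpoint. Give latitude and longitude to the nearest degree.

≈ lat 46°N, lon 106°E

Convert each endpoint to a unit vector on the sphere (x = cos φ cos λ, y = cos φ sin λ, z = sin φ).
The central angle between the endpoints is δ = arccos(p₁·p₂) ≈ 0.564 rad (32.3°).
Interpolate at f = 1/2 with slerp weights a = sin((1−f)δ)/sin δ ≈ 0.521, b = sin(fδ)/sin δ ≈ 0.521.
p = a·p₁ + b·p₂ ≈ (-0.188, 0.662, 0.725); φ = arcsin(p_z) ≈ 46.47°, λ = atan2(p_y, p_x) ≈ 105.88°.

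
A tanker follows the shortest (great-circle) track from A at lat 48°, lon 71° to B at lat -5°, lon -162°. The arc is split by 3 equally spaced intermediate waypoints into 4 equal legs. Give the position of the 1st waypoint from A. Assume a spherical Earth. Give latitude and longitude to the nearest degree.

Convert each endpoint to a unit vector on the sphere (x = cos φ cos λ, y = cos φ sin λ, z = sin φ).
The central angle between the endpoints is δ = arccos(p₁·p₂) ≈ 2.055 rad (117.8°).
Interpolate at f = 1/4 with slerp weights a = sin((1−f)δ)/sin δ ≈ 1.130, b = sin(fδ)/sin δ ≈ 0.556.
p = a·p₁ + b·p₂ ≈ (-0.280, 0.544, 0.791); φ = arcsin(p_z) ≈ 52.29°, λ = atan2(p_y, p_x) ≈ 117.27°.

≈ lat 52°, lon 117°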